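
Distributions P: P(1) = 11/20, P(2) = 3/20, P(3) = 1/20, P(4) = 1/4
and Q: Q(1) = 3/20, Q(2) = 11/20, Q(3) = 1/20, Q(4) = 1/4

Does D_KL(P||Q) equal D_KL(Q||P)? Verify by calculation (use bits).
D_KL(P||Q) = 0.7498 bits, D_KL(Q||P) = 0.7498 bits. Yes — for this pair D_KL(P||Q) = D_KL(Q||P).

D_KL(P||Q) = Σ P(x) log₂(P(x)/Q(x))

Computing term by term:
  P(1)·log₂(P(1)/Q(1)) = (11/20)·log₂((11/20)/(3/20)) = 1.03096
  P(2)·log₂(P(2)/Q(2)) = (3/20)·log₂((3/20)/(11/20)) = -0.28117
  P(3)·log₂(P(3)/Q(3)) = (1/20)·log₂((1/20)/(1/20)) = 0.00000
  P(4)·log₂(P(4)/Q(4)) = (1/4)·log₂((1/4)/(1/4)) = 0.00000

D_KL(P||Q) = 1.03096 - 0.28117 + 0.00000 + 0.00000 = 0.74979 ≈ 0.7498 bits

D_KL(Q||P) = Σ Q(x) log₂(Q(x)/P(x))

Computing term by term:
  Q(1)·log₂(Q(1)/P(1)) = (3/20)·log₂((3/20)/(11/20)) = -0.28117
  Q(2)·log₂(Q(2)/P(2)) = (11/20)·log₂((11/20)/(3/20)) = 1.03096
  Q(3)·log₂(Q(3)/P(3)) = (1/20)·log₂((1/20)/(1/20)) = 0.00000
  Q(4)·log₂(Q(4)/P(4)) = (1/4)·log₂((1/4)/(1/4)) = 0.00000

D_KL(Q||P) = -0.28117 + 1.03096 + 0.00000 + 0.00000 = 0.74979 ≈ 0.7498 bits

These ARE equal here. Q is P with outcomes relabeled (Q(1) = P(2), Q(2) = P(1)) by a relabeling that is its own inverse, so the two sums contain exactly the same terms in a different order. This is a special case — KL divergence is not symmetric in general: D_KL(P||Q) ≠ D_KL(Q||P) for most P, Q.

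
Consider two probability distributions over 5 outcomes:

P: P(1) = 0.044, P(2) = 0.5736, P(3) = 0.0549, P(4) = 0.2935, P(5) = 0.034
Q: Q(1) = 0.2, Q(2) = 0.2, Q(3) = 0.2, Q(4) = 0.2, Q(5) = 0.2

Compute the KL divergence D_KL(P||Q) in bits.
0.7489 bits

D_KL(P||Q) = Σ P(x) log₂(P(x)/Q(x))

Computing term by term:
  P(1)·log₂(P(1)/Q(1)) = 0.044·log₂(0.044/0.2) = -0.09611
  P(2)·log₂(P(2)/Q(2)) = 0.5736·log₂(0.5736/0.2) = 0.87190
  P(3)·log₂(P(3)/Q(3)) = 0.0549·log₂(0.0549/0.2) = -0.10240
  P(4)·log₂(P(4)/Q(4)) = 0.2935·log₂(0.2935/0.2) = 0.16241
  P(5)·log₂(P(5)/Q(5)) = 0.034·log₂(0.034/0.2) = -0.08692

D_KL(P||Q) = -0.09611 + 0.87190 - 0.10240 + 0.16241 - 0.08692 = 0.74888 ≈ 0.7489 bits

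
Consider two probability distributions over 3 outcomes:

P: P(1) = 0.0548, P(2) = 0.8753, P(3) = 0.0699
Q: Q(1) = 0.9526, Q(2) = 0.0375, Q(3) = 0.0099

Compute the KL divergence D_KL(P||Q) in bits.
3.9494 bits

D_KL(P||Q) = Σ P(x) log₂(P(x)/Q(x))

Computing term by term:
  P(1)·log₂(P(1)/Q(1)) = 0.0548·log₂(0.0548/0.9526) = -0.22576
  P(2)·log₂(P(2)/Q(2)) = 0.8753·log₂(0.8753/0.0375) = 3.97808
  P(3)·log₂(P(3)/Q(3)) = 0.0699·log₂(0.0699/0.0099) = 0.19710

D_KL(P||Q) = -0.22576 + 3.97808 + 0.19710 = 3.94942 ≈ 3.9494 bits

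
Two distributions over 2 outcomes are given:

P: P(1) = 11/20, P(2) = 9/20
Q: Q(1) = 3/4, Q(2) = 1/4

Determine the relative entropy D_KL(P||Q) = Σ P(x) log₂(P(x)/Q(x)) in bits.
0.1355 bits

D_KL(P||Q) = Σ P(x) log₂(P(x)/Q(x))

Computing term by term:
  P(1)·log₂(P(1)/Q(1)) = (11/20)·log₂((11/20)/(3/4)) = -0.24610
  P(2)·log₂(P(2)/Q(2)) = (9/20)·log₂((9/20)/(1/4)) = 0.38160

D_KL(P||Q) = -0.24610 + 0.38160 = 0.13550 ≈ 0.1355 bits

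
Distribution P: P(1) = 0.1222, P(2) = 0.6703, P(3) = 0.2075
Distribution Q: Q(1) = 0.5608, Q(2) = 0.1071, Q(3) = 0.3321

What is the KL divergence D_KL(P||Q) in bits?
1.3641 bits

D_KL(P||Q) = Σ P(x) log₂(P(x)/Q(x))

Computing term by term:
  P(1)·log₂(P(1)/Q(1)) = 0.1222·log₂(0.1222/0.5608) = -0.26863
  P(2)·log₂(P(2)/Q(2)) = 0.6703·log₂(0.6703/0.1071) = 1.77351
  P(3)·log₂(P(3)/Q(3)) = 0.2075·log₂(0.2075/0.3321) = -0.14079

D_KL(P||Q) = -0.26863 + 1.77351 - 0.14079 = 1.36409 ≈ 1.3641 bits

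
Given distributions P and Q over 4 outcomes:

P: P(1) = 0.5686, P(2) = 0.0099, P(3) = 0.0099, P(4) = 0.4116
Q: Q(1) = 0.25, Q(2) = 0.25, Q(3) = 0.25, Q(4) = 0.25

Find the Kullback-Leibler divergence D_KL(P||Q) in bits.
0.8779 bits

D_KL(P||Q) = Σ P(x) log₂(P(x)/Q(x))

Computing term by term:
  P(1)·log₂(P(1)/Q(1)) = 0.5686·log₂(0.5686/0.25) = 0.67407
  P(2)·log₂(P(2)/Q(2)) = 0.0099·log₂(0.0099/0.25) = -0.04612
  P(3)·log₂(P(3)/Q(3)) = 0.0099·log₂(0.0099/0.25) = -0.04612
  P(4)·log₂(P(4)/Q(4)) = 0.4116·log₂(0.4116/0.25) = 0.29607

D_KL(P||Q) = 0.67407 - 0.04612 - 0.04612 + 0.29607 = 0.87790 ≈ 0.8779 bits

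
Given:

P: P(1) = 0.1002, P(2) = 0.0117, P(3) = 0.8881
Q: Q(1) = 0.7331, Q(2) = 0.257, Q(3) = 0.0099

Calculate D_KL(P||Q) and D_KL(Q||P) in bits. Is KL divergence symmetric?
D_KL(P||Q) = 5.4214 bits, D_KL(Q||P) = 3.1861 bits. No, KL divergence is not symmetric.

D_KL(P||Q) = Σ P(x) log₂(P(x)/Q(x))

Computing term by term:
  P(1)·log₂(P(1)/Q(1)) = 0.1002·log₂(0.1002/0.7331) = -0.28769
  P(2)·log₂(P(2)/Q(2)) = 0.0117·log₂(0.0117/0.257) = -0.05215
  P(3)·log₂(P(3)/Q(3)) = 0.8881·log₂(0.8881/0.0099) = 5.76124

D_KL(P||Q) = -0.28769 - 0.05215 + 5.76124 = 5.42140 ≈ 5.4214 bits

D_KL(Q||P) = Σ Q(x) log₂(Q(x)/P(x))

Computing term by term:
  Q(1)·log₂(Q(1)/P(1)) = 0.7331·log₂(0.7331/0.1002) = 2.10482
  Q(2)·log₂(Q(2)/P(2)) = 0.257·log₂(0.257/0.0117) = 1.14550
  Q(3)·log₂(Q(3)/P(3)) = 0.0099·log₂(0.0099/0.8881) = -0.06422

D_KL(Q||P) = 2.10482 + 1.14550 - 0.06422 = 3.18610 ≈ 3.1861 bits

These are NOT equal (difference: 2.2353 bits). KL divergence is asymmetric: D_KL(P||Q) ≠ D_KL(Q||P) in general.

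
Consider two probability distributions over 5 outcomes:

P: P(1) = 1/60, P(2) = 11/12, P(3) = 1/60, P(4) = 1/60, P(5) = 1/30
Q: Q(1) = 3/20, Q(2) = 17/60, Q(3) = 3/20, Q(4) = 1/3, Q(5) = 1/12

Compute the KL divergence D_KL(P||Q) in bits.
1.3310 bits

D_KL(P||Q) = Σ P(x) log₂(P(x)/Q(x))

Computing term by term:
  P(1)·log₂(P(1)/Q(1)) = (1/60)·log₂((1/60)/(3/20)) = -0.05283
  P(2)·log₂(P(2)/Q(2)) = (11/12)·log₂((11/12)/(17/60)) = 1.55274
  P(3)·log₂(P(3)/Q(3)) = (1/60)·log₂((1/60)/(3/20)) = -0.05283
  P(4)·log₂(P(4)/Q(4)) = (1/60)·log₂((1/60)/(1/3)) = -0.07203
  P(5)·log₂(P(5)/Q(5)) = (1/30)·log₂((1/30)/(1/12)) = -0.04406

D_KL(P||Q) = -0.05283 + 1.55274 - 0.05283 - 0.07203 - 0.04406 = 1.33099 ≈ 1.3310 bits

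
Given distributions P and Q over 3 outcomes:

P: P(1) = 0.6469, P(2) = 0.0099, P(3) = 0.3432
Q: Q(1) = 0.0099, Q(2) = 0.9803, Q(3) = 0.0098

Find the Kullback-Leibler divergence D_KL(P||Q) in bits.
5.5958 bits

D_KL(P||Q) = Σ P(x) log₂(P(x)/Q(x))

Computing term by term:
  P(1)·log₂(P(1)/Q(1)) = 0.6469·log₂(0.6469/0.0099) = 3.90079
  P(2)·log₂(P(2)/Q(2)) = 0.0099·log₂(0.0099/0.9803) = -0.06563
  P(3)·log₂(P(3)/Q(3)) = 0.3432·log₂(0.3432/0.0098) = 1.76066

D_KL(P||Q) = 3.90079 - 0.06563 + 1.76066 = 5.59582 ≈ 5.5958 bits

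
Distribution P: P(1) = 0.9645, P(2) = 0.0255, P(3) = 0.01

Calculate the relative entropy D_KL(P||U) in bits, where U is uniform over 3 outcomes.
1.3332 bits

U(i) = 1/3 for all i

D_KL(P||U) = Σ P(x) log₂(P(x) / (1/3))
           = Σ P(x) log₂(P(x)) + log₂(3)
           = log₂(3) - H(P)

H(P) = -Σ P(x) log₂(P(x)):
  -P(1)·log₂(P(1)) = -(0.9645)·log₂(0.9645) = 0.05030
  -P(2)·log₂(P(2)) = -(0.0255)·log₂(0.0255) = 0.13498
  -P(3)·log₂(P(3)) = -(0.01)·log₂(0.01) = 0.06644
H(P) = 0.05030 + 0.13498 + 0.06644 = 0.25172 bits

log₂(3) = 1.58496 bits

D_KL(P||U) = 1.58496 - 0.25172 = 1.33324 ≈ 1.3332 bits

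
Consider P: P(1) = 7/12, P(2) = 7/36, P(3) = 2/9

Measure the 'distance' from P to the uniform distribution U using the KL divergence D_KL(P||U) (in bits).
0.1898 bits

U(i) = 1/3 for all i

D_KL(P||U) = Σ P(x) log₂(P(x) / (1/3))
           = Σ P(x) log₂(P(x)) + log₂(3)
           = log₂(3) - H(P)

H(P) = -Σ P(x) log₂(P(x)):
  -P(1)·log₂(P(1)) = -(7/12)·log₂(7/12) = 0.45360
  -P(2)·log₂(P(2)) = -(7/36)·log₂(7/36) = 0.45939
  -P(3)·log₂(P(3)) = -(2/9)·log₂(2/9) = 0.48221
H(P) = 0.45360 + 0.45939 + 0.48221 = 1.39520 bits

log₂(3) = 1.58496 bits

D_KL(P||U) = 1.58496 - 1.39520 = 0.18976 ≈ 0.1898 bits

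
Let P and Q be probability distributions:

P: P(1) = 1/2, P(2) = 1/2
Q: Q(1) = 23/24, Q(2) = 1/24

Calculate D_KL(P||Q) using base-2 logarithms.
1.3232 bits

D_KL(P||Q) = Σ P(x) log₂(P(x)/Q(x))

Computing term by term:
  P(1)·log₂(P(1)/Q(1)) = (1/2)·log₂((1/2)/(23/24)) = -0.46930
  P(2)·log₂(P(2)/Q(2)) = (1/2)·log₂((1/2)/(1/24)) = 1.79248

D_KL(P||Q) = -0.46930 + 1.79248 = 1.32318 ≈ 1.3232 bits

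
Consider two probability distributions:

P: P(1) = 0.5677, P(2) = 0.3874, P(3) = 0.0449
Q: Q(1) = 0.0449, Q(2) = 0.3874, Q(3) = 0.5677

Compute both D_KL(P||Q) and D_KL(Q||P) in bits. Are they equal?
D_KL(P||Q) = 1.9136 bits, D_KL(Q||P) = 1.9136 bits. Yes, in this case they are equal (although KL divergence is not symmetric in general).

D_KL(P||Q) = Σ P(x) log₂(P(x)/Q(x))

Computing term by term:
  P(1)·log₂(P(1)/Q(1)) = 0.5677·log₂(0.5677/0.0449) = 2.07798
  P(2)·log₂(P(2)/Q(2)) = 0.3874·log₂(0.3874/0.3874) = 0.00000
  P(3)·log₂(P(3)/Q(3)) = 0.0449·log₂(0.0449/0.5677) = -0.16435

D_KL(P||Q) = 2.07798 + 0.00000 - 0.16435 = 1.91363 ≈ 1.9136 bits

D_KL(Q||P) = Σ Q(x) log₂(Q(x)/P(x))

Computing term by term:
  Q(1)·log₂(Q(1)/P(1)) = 0.0449·log₂(0.0449/0.5677) = -0.16435
  Q(2)·log₂(Q(2)/P(2)) = 0.3874·log₂(0.3874/0.3874) = 0.00000
  Q(3)·log₂(Q(3)/P(3)) = 0.5677·log₂(0.5677/0.0449) = 2.07798

D_KL(Q||P) = -0.16435 + 0.00000 + 2.07798 = 1.91363 ≈ 1.9136 bits

These ARE equal here. Q is P with outcomes relabeled (Q(1) = P(3), Q(3) = P(1)) by a relabeling that is its own inverse, so the two sums contain exactly the same terms in a different order. This is a special case — KL divergence is not symmetric in general: D_KL(P||Q) ≠ D_KL(Q||P) for most P, Q.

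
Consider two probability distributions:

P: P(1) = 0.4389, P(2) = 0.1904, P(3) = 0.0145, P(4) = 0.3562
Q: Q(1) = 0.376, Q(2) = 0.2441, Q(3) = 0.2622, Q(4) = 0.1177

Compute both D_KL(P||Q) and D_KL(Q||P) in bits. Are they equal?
D_KL(P||Q) = 0.5382 bits, D_KL(Q||P) = 0.9106 bits. No, they are not equal.

D_KL(P||Q) = Σ P(x) log₂(P(x)/Q(x))

Computing term by term:
  P(1)·log₂(P(1)/Q(1)) = 0.4389·log₂(0.4389/0.376) = 0.09794
  P(2)·log₂(P(2)/Q(2)) = 0.1904·log₂(0.1904/0.2441) = -0.06825
  P(3)·log₂(P(3)/Q(3)) = 0.0145·log₂(0.0145/0.2622) = -0.06056
  P(4)·log₂(P(4)/Q(4)) = 0.3562·log₂(0.3562/0.1177) = 0.56906

D_KL(P||Q) = 0.09794 - 0.06825 - 0.06056 + 0.56906 = 0.53819 ≈ 0.5382 bits

D_KL(Q||P) = Σ Q(x) log₂(Q(x)/P(x))

Computing term by term:
  Q(1)·log₂(Q(1)/P(1)) = 0.376·log₂(0.376/0.4389) = -0.08391
  Q(2)·log₂(Q(2)/P(2)) = 0.2441·log₂(0.2441/0.1904) = 0.08749
  Q(3)·log₂(Q(3)/P(3)) = 0.2622·log₂(0.2622/0.0145) = 1.09509
  Q(4)·log₂(Q(4)/P(4)) = 0.1177·log₂(0.1177/0.3562) = -0.18803

D_KL(Q||P) = -0.08391 + 0.08749 + 1.09509 - 0.18803 = 0.91064 ≈ 0.9106 bits

These are NOT equal (difference: 0.3724 bits). KL divergence is asymmetric: D_KL(P||Q) ≠ D_KL(Q||P) in general.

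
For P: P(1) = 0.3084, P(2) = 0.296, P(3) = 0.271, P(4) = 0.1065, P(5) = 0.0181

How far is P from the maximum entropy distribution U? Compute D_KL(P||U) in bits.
0.3193 bits

U(i) = 1/5 for all i

D_KL(P||U) = Σ P(x) log₂(P(x) / (1/5))
           = Σ P(x) log₂(P(x)) + log₂(5)
           = log₂(5) - H(P)

H(P) = -Σ P(x) log₂(P(x)):
  -P(1)·log₂(P(1)) = -(0.3084)·log₂(0.3084) = 0.52339
  -P(2)·log₂(P(2)) = -(0.296)·log₂(0.296) = 0.51987
  -P(3)·log₂(P(3)) = -(0.271)·log₂(0.271) = 0.51047
  -P(4)·log₂(P(4)) = -(0.1065)·log₂(0.1065) = 0.34411
  -P(5)·log₂(P(5)) = -(0.0181)·log₂(0.0181) = 0.10476
H(P) = 0.52339 + 0.51987 + 0.51047 + 0.34411 + 0.10476 = 2.00260 bits

log₂(5) = 2.32193 bits

D_KL(P||U) = 2.32193 - 2.00260 = 0.31933 ≈ 0.3193 bits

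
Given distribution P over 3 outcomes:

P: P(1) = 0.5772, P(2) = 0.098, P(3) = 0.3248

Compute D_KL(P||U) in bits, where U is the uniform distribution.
0.2720 bits

U(i) = 1/3 for all i

D_KL(P||U) = Σ P(x) log₂(P(x) / (1/3))
           = Σ P(x) log₂(P(x)) + log₂(3)
           = log₂(3) - H(P)

H(P) = -Σ P(x) log₂(P(x)):
  -P(1)·log₂(P(1)) = -(0.5772)·log₂(0.5772) = 0.45764
  -P(2)·log₂(P(2)) = -(0.098)·log₂(0.098) = 0.32841
  -P(3)·log₂(P(3)) = -(0.3248)·log₂(0.3248) = 0.52695
H(P) = 0.45764 + 0.32841 + 0.52695 = 1.31300 bits

log₂(3) = 1.58496 bits

D_KL(P||U) = 1.58496 - 1.31300 = 0.27196 ≈ 0.2720 bits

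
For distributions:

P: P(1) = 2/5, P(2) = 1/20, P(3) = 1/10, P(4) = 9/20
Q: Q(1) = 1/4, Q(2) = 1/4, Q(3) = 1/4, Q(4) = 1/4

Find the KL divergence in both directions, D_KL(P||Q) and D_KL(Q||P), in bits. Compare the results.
D_KL(P||Q) = 0.4045 bits, D_KL(Q||P) = 0.5294 bits. D_KL(Q||P) is larger than D_KL(P||Q) by 0.1249 bits; the two directions differ.

D_KL(P||Q) = Σ P(x) log₂(P(x)/Q(x))

Computing term by term:
  P(1)·log₂(P(1)/Q(1)) = (2/5)·log₂((2/5)/(1/4)) = 0.27123
  P(2)·log₂(P(2)/Q(2)) = (1/20)·log₂((1/20)/(1/4)) = -0.11610
  P(3)·log₂(P(3)/Q(3)) = (1/10)·log₂((1/10)/(1/4)) = -0.13219
  P(4)·log₂(P(4)/Q(4)) = (9/20)·log₂((9/20)/(1/4)) = 0.38160

D_KL(P||Q) = 0.27123 - 0.11610 - 0.13219 + 0.38160 = 0.40454 ≈ 0.4045 bits

D_KL(Q||P) = Σ Q(x) log₂(Q(x)/P(x))

Computing term by term:
  Q(1)·log₂(Q(1)/P(1)) = (1/4)·log₂((1/4)/(2/5)) = -0.16952
  Q(2)·log₂(Q(2)/P(2)) = (1/4)·log₂((1/4)/(1/20)) = 0.58048
  Q(3)·log₂(Q(3)/P(3)) = (1/4)·log₂((1/4)/(1/10)) = 0.33048
  Q(4)·log₂(Q(4)/P(4)) = (1/4)·log₂((1/4)/(9/20)) = -0.21200

D_KL(Q||P) = -0.16952 + 0.58048 + 0.33048 - 0.21200 = 0.52944 ≈ 0.5294 bits

These are NOT equal (difference: 0.1249 bits). KL divergence is asymmetric: D_KL(P||Q) ≠ D_KL(Q||P) in general.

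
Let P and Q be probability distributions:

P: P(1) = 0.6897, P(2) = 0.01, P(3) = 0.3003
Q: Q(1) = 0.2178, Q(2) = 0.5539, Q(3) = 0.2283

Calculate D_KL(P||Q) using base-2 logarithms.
1.2078 bits

D_KL(P||Q) = Σ P(x) log₂(P(x)/Q(x))

Computing term by term:
  P(1)·log₂(P(1)/Q(1)) = 0.6897·log₂(0.6897/0.2178) = 1.14695
  P(2)·log₂(P(2)/Q(2)) = 0.01·log₂(0.01/0.5539) = -0.05792
  P(3)·log₂(P(3)/Q(3)) = 0.3003·log₂(0.3003/0.2283) = 0.11876

D_KL(P||Q) = 1.14695 - 0.05792 + 0.11876 = 1.20779 ≈ 1.2078 bits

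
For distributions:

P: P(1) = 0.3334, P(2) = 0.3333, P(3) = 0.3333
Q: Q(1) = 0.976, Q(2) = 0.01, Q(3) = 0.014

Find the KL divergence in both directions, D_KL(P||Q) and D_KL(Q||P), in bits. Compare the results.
D_KL(P||Q) = 2.6937 bits, D_KL(Q||P) = 1.3978 bits. D_KL(P||Q) is larger than D_KL(Q||P) by 1.2959 bits; the two directions differ.

D_KL(P||Q) = Σ P(x) log₂(P(x)/Q(x))

Computing term by term:
  P(1)·log₂(P(1)/Q(1)) = 0.3334·log₂(0.3334/0.976) = -0.51665
  P(2)·log₂(P(2)/Q(2)) = 0.3333·log₂(0.3333/0.01) = 1.68608
  P(3)·log₂(P(3)/Q(3)) = 0.3333·log₂(0.3333/0.014) = 1.52429

D_KL(P||Q) = -0.51665 + 1.68608 + 1.52429 = 2.69372 ≈ 2.6937 bits

D_KL(Q||P) = Σ Q(x) log₂(Q(x)/P(x))

Computing term by term:
  Q(1)·log₂(Q(1)/P(1)) = 0.976·log₂(0.976/0.3334) = 1.51244
  Q(2)·log₂(Q(2)/P(2)) = 0.01·log₂(0.01/0.3333) = -0.05059
  Q(3)·log₂(Q(3)/P(3)) = 0.014·log₂(0.014/0.3333) = -0.06403

D_KL(Q||P) = 1.51244 - 0.05059 - 0.06403 = 1.39782 ≈ 1.3978 bits

These are NOT equal (difference: 1.2959 bits). KL divergence is asymmetric: D_KL(P||Q) ≠ D_KL(Q||P) in general.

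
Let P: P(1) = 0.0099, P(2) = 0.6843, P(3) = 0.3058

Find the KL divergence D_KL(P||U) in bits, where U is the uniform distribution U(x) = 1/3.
0.6218 bits

U(i) = 1/3 for all i

D_KL(P||U) = Σ P(x) log₂(P(x) / (1/3))
           = Σ P(x) log₂(P(x)) + log₂(3)
           = log₂(3) - H(P)

H(P) = -Σ P(x) log₂(P(x)):
  -P(1)·log₂(P(1)) = -(0.0099)·log₂(0.0099) = 0.06592
  -P(2)·log₂(P(2)) = -(0.6843)·log₂(0.6843) = 0.37452
  -P(3)·log₂(P(3)) = -(0.3058)·log₂(0.3058) = 0.52272
H(P) = 0.06592 + 0.37452 + 0.52272 = 0.96316 bits

log₂(3) = 1.58496 bits

D_KL(P||U) = 1.58496 - 0.96316 = 0.62180 ≈ 0.6218 bits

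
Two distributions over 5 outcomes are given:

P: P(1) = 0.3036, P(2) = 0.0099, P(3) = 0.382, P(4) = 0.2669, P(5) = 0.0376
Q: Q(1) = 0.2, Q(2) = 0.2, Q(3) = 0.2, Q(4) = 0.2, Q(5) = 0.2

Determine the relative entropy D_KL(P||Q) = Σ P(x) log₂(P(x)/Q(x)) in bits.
0.5170 bits

D_KL(P||Q) = Σ P(x) log₂(P(x)/Q(x))

Computing term by term:
  P(1)·log₂(P(1)/Q(1)) = 0.3036·log₂(0.3036/0.2) = 0.18282
  P(2)·log₂(P(2)/Q(2)) = 0.0099·log₂(0.0099/0.2) = -0.04293
  P(3)·log₂(P(3)/Q(3)) = 0.382·log₂(0.382/0.2) = 0.35662
  P(4)·log₂(P(4)/Q(4)) = 0.2669·log₂(0.2669/0.2) = 0.11111
  P(5)·log₂(P(5)/Q(5)) = 0.0376·log₂(0.0376/0.2) = -0.09066

D_KL(P||Q) = 0.18282 - 0.04293 + 0.35662 + 0.11111 - 0.09066 = 0.51696 ≈ 0.5170 bits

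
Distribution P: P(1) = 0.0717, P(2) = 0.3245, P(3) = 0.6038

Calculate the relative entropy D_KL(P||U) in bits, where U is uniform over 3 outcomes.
0.3460 bits

U(i) = 1/3 for all i

D_KL(P||U) = Σ P(x) log₂(P(x) / (1/3))
           = Σ P(x) log₂(P(x)) + log₂(3)
           = log₂(3) - H(P)

H(P) = -Σ P(x) log₂(P(x)):
  -P(1)·log₂(P(1)) = -(0.0717)·log₂(0.0717) = 0.27260
  -P(2)·log₂(P(2)) = -(0.3245)·log₂(0.3245) = 0.52689
  -P(3)·log₂(P(3)) = -(0.6038)·log₂(0.6038) = 0.43948
H(P) = 0.27260 + 0.52689 + 0.43948 = 1.23897 bits

log₂(3) = 1.58496 bits

D_KL(P||U) = 1.58496 - 1.23897 = 0.34599 ≈ 0.3460 bits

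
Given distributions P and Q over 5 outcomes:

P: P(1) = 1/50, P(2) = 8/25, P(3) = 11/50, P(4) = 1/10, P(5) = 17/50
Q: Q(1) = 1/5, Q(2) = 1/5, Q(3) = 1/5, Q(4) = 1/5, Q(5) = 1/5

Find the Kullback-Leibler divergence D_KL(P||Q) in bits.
0.3411 bits

D_KL(P||Q) = Σ P(x) log₂(P(x)/Q(x))

Computing term by term:
  P(1)·log₂(P(1)/Q(1)) = (1/50)·log₂((1/50)/(1/5)) = -0.06644
  P(2)·log₂(P(2)/Q(2)) = (8/25)·log₂((8/25)/(1/5)) = 0.21698
  P(3)·log₂(P(3)/Q(3)) = (11/50)·log₂((11/50)/(1/5)) = 0.03025
  P(4)·log₂(P(4)/Q(4)) = (1/10)·log₂((1/10)/(1/5)) = -0.10000
  P(5)·log₂(P(5)/Q(5)) = (17/50)·log₂((17/50)/(1/5)) = 0.26028

D_KL(P||Q) = -0.06644 + 0.21698 + 0.03025 - 0.10000 + 0.26028 = 0.34107 ≈ 0.3411 bits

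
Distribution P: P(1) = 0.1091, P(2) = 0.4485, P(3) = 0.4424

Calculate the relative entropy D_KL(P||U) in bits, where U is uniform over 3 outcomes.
0.1969 bits

U(i) = 1/3 for all i

D_KL(P||U) = Σ P(x) log₂(P(x) / (1/3))
           = Σ P(x) log₂(P(x)) + log₂(3)
           = log₂(3) - H(P)

H(P) = -Σ P(x) log₂(P(x)):
  -P(1)·log₂(P(1)) = -(0.1091)·log₂(0.1091) = 0.34871
  -P(2)·log₂(P(2)) = -(0.4485)·log₂(0.4485) = 0.51883
  -P(3)·log₂(P(3)) = -(0.4424)·log₂(0.4424) = 0.52052
H(P) = 0.34871 + 0.51883 + 0.52052 = 1.38806 bits

log₂(3) = 1.58496 bits

D_KL(P||U) = 1.58496 - 1.38806 = 0.19690 ≈ 0.1969 bits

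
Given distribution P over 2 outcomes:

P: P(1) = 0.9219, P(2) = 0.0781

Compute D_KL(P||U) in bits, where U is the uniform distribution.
0.6046 bits

U(i) = 1/2 for all i

D_KL(P||U) = Σ P(x) log₂(P(x) / (1/2))
           = Σ P(x) log₂(P(x)) + log₂(2)
           = log₂(2) - H(P)

H(P) = -Σ P(x) log₂(P(x)):
  -P(1)·log₂(P(1)) = -(0.9219)·log₂(0.9219) = 0.10816
  -P(2)·log₂(P(2)) = -(0.0781)·log₂(0.0781) = 0.28729
H(P) = 0.10816 + 0.28729 = 0.39545 bits

log₂(2) = 1.00000 bits

D_KL(P||U) = 1.00000 - 0.39545 = 0.60455 ≈ 0.6046 bits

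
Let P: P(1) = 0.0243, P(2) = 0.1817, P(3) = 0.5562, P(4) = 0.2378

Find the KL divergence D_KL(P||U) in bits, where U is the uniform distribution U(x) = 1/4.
0.4591 bits

U(i) = 1/4 for all i

D_KL(P||U) = Σ P(x) log₂(P(x) / (1/4))
           = Σ P(x) log₂(P(x)) + log₂(4)
           = log₂(4) - H(P)

H(P) = -Σ P(x) log₂(P(x)):
  -P(1)·log₂(P(1)) = -(0.0243)·log₂(0.0243) = 0.13032
  -P(2)·log₂(P(2)) = -(0.1817)·log₂(0.1817) = 0.44705
  -P(3)·log₂(P(3)) = -(0.5562)·log₂(0.5562) = 0.47073
  -P(4)·log₂(P(4)) = -(0.2378)·log₂(0.2378) = 0.49276
H(P) = 0.13032 + 0.44705 + 0.47073 + 0.49276 = 1.54086 bits

log₂(4) = 2.00000 bits

D_KL(P||U) = 2.00000 - 1.54086 = 0.45914 ≈ 0.4591 bits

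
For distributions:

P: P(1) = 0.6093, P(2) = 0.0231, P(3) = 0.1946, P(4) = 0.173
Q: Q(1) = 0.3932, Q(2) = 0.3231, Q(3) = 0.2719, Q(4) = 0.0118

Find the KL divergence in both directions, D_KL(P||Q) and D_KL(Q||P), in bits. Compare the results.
D_KL(P||Q) = 0.8734 bits, D_KL(Q||P) = 1.0668 bits. D_KL(Q||P) is larger than D_KL(P||Q) by 0.1934 bits; the two directions differ.

D_KL(P||Q) = Σ P(x) log₂(P(x)/Q(x))

Computing term by term:
  P(1)·log₂(P(1)/Q(1)) = 0.6093·log₂(0.6093/0.3932) = 0.38501
  P(2)·log₂(P(2)/Q(2)) = 0.0231·log₂(0.0231/0.3231) = -0.08792
  P(3)·log₂(P(3)/Q(3)) = 0.1946·log₂(0.1946/0.2719) = -0.09391
  P(4)·log₂(P(4)/Q(4)) = 0.173·log₂(0.173/0.0118) = 0.67019

D_KL(P||Q) = 0.38501 - 0.08792 - 0.09391 + 0.67019 = 0.87337 ≈ 0.8734 bits

D_KL(Q||P) = Σ Q(x) log₂(Q(x)/P(x))

Computing term by term:
  Q(1)·log₂(Q(1)/P(1)) = 0.3932·log₂(0.3932/0.6093) = -0.24846
  Q(2)·log₂(Q(2)/P(2)) = 0.3231·log₂(0.3231/0.0231) = 1.22972
  Q(3)·log₂(Q(3)/P(3)) = 0.2719·log₂(0.2719/0.1946) = 0.13121
  Q(4)·log₂(Q(4)/P(4)) = 0.0118·log₂(0.0118/0.173) = -0.04571

D_KL(Q||P) = -0.24846 + 1.22972 + 0.13121 - 0.04571 = 1.06676 ≈ 1.0668 bits

These are NOT equal (difference: 0.1934 bits). KL divergence is asymmetric: D_KL(P||Q) ≠ D_KL(Q||P) in general.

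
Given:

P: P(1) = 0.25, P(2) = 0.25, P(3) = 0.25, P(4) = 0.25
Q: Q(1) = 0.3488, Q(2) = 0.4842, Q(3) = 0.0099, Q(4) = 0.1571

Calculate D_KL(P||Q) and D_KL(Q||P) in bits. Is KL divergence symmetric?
D_KL(P||Q) = 0.9736 bits, D_KL(Q||P) = 0.4779 bits. No, KL divergence is not symmetric.

D_KL(P||Q) = Σ P(x) log₂(P(x)/Q(x))

Computing term by term:
  P(1)·log₂(P(1)/Q(1)) = 0.25·log₂(0.25/0.3488) = -0.12012
  P(2)·log₂(P(2)/Q(2)) = 0.25·log₂(0.25/0.4842) = -0.23842
  P(3)·log₂(P(3)/Q(3)) = 0.25·log₂(0.25/0.0099) = 1.16459
  P(4)·log₂(P(4)/Q(4)) = 0.25·log₂(0.25/0.1571) = 0.16756

D_KL(P||Q) = -0.12012 - 0.23842 + 1.16459 + 0.16756 = 0.97361 ≈ 0.9736 bits

D_KL(Q||P) = Σ Q(x) log₂(Q(x)/P(x))

Computing term by term:
  Q(1)·log₂(Q(1)/P(1)) = 0.3488·log₂(0.3488/0.25) = 0.16759
  Q(2)·log₂(Q(2)/P(2)) = 0.4842·log₂(0.4842/0.25) = 0.46177
  Q(3)·log₂(Q(3)/P(3)) = 0.0099·log₂(0.0099/0.25) = -0.04612
  Q(4)·log₂(Q(4)/P(4)) = 0.1571·log₂(0.1571/0.25) = -0.10530

D_KL(Q||P) = 0.16759 + 0.46177 - 0.04612 - 0.10530 = 0.47794 ≈ 0.4779 bits

These are NOT equal (difference: 0.4957 bits). KL divergence is asymmetric: D_KL(P||Q) ≠ D_KL(Q||P) in general.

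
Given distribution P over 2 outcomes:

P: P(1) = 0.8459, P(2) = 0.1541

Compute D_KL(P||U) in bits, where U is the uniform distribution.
0.3800 bits

U(i) = 1/2 for all i

D_KL(P||U) = Σ P(x) log₂(P(x) / (1/2))
           = Σ P(x) log₂(P(x)) + log₂(2)
           = log₂(2) - H(P)

H(P) = -Σ P(x) log₂(P(x)):
  -P(1)·log₂(P(1)) = -(0.8459)·log₂(0.8459) = 0.20423
  -P(2)·log₂(P(2)) = -(0.1541)·log₂(0.1541) = 0.41577
H(P) = 0.20423 + 0.41577 = 0.62000 bits

log₂(2) = 1.00000 bits

D_KL(P||U) = 1.00000 - 0.62000 = 0.38000 ≈ 0.3800 bits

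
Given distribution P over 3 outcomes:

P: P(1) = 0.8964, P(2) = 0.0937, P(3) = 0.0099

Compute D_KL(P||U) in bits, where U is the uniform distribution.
1.0575 bits

U(i) = 1/3 for all i

D_KL(P||U) = Σ P(x) log₂(P(x) / (1/3))
           = Σ P(x) log₂(P(x)) + log₂(3)
           = log₂(3) - H(P)

H(P) = -Σ P(x) log₂(P(x)):
  -P(1)·log₂(P(1)) = -(0.8964)·log₂(0.8964) = 0.14144
  -P(2)·log₂(P(2)) = -(0.0937)·log₂(0.0937) = 0.32006
  -P(3)·log₂(P(3)) = -(0.0099)·log₂(0.0099) = 0.06592
H(P) = 0.14144 + 0.32006 + 0.06592 = 0.52742 bits

log₂(3) = 1.58496 bits

D_KL(P||U) = 1.58496 - 0.52742 = 1.05754 ≈ 1.0575 bits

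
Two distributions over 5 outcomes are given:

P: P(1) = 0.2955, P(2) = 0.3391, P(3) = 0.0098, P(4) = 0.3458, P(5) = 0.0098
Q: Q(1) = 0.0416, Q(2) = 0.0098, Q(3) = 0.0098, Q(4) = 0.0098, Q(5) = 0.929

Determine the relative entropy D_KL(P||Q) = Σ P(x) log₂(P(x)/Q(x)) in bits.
4.2830 bits

D_KL(P||Q) = Σ P(x) log₂(P(x)/Q(x))

Computing term by term:
  P(1)·log₂(P(1)/Q(1)) = 0.2955·log₂(0.2955/0.0416) = 0.83582
  P(2)·log₂(P(2)/Q(2)) = 0.3391·log₂(0.3391/0.0098) = 1.73375
  P(3)·log₂(P(3)/Q(3)) = 0.0098·log₂(0.0098/0.0098) = 0.00000
  P(4)·log₂(P(4)/Q(4)) = 0.3458·log₂(0.3458/0.0098) = 1.77776
  P(5)·log₂(P(5)/Q(5)) = 0.0098·log₂(0.0098/0.929) = -0.06435

D_KL(P||Q) = 0.83582 + 1.73375 + 0.00000 + 1.77776 - 0.06435 = 4.28298 ≈ 4.2830 bits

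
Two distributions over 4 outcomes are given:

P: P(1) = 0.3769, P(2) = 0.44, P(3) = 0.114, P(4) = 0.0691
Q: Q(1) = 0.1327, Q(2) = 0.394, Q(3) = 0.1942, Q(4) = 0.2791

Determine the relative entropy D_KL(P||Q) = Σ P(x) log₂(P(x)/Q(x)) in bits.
0.4109 bits

D_KL(P||Q) = Σ P(x) log₂(P(x)/Q(x))

Computing term by term:
  P(1)·log₂(P(1)/Q(1)) = 0.3769·log₂(0.3769/0.1327) = 0.56762
  P(2)·log₂(P(2)/Q(2)) = 0.44·log₂(0.44/0.394) = 0.07010
  P(3)·log₂(P(3)/Q(3)) = 0.114·log₂(0.114/0.1942) = -0.08761
  P(4)·log₂(P(4)/Q(4)) = 0.0691·log₂(0.0691/0.2791) = -0.13917

D_KL(P||Q) = 0.56762 + 0.07010 - 0.08761 - 0.13917 = 0.41094 ≈ 0.4109 bits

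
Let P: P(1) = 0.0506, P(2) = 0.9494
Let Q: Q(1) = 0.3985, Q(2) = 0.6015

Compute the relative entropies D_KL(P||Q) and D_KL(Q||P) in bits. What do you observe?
D_KL(P||Q) = 0.4745 bits, D_KL(Q||P) = 0.7904 bits. The two directions give different values (D_KL(Q||P) exceeds D_KL(P||Q) by 0.3159 bits): KL divergence is asymmetric.

D_KL(P||Q) = Σ P(x) log₂(P(x)/Q(x))

Computing term by term:
  P(1)·log₂(P(1)/Q(1)) = 0.0506·log₂(0.0506/0.3985) = -0.15065
  P(2)·log₂(P(2)/Q(2)) = 0.9494·log₂(0.9494/0.6015) = 0.62513

D_KL(P||Q) = -0.15065 + 0.62513 = 0.47448 ≈ 0.4745 bits

D_KL(Q||P) = Σ Q(x) log₂(Q(x)/P(x))

Computing term by term:
  Q(1)·log₂(Q(1)/P(1)) = 0.3985·log₂(0.3985/0.0506) = 1.18648
  Q(2)·log₂(Q(2)/P(2)) = 0.6015·log₂(0.6015/0.9494) = -0.39606

D_KL(Q||P) = 1.18648 - 0.39606 = 0.79042 ≈ 0.7904 bits

These are NOT equal (difference: 0.3159 bits). KL divergence is asymmetric: D_KL(P||Q) ≠ D_KL(Q||P) in general.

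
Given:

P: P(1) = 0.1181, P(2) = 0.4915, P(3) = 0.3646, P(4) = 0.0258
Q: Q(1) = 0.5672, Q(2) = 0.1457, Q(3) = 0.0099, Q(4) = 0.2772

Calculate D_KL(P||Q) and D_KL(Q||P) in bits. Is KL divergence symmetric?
D_KL(P||Q) = 2.4034 bits, D_KL(Q||P) = 1.9265 bits. No, KL divergence is not symmetric.

D_KL(P||Q) = Σ P(x) log₂(P(x)/Q(x))

Computing term by term:
  P(1)·log₂(P(1)/Q(1)) = 0.1181·log₂(0.1181/0.5672) = -0.26736
  P(2)·log₂(P(2)/Q(2)) = 0.4915·log₂(0.4915/0.1457) = 0.86218
  P(3)·log₂(P(3)/Q(3)) = 0.3646·log₂(0.3646/0.0099) = 1.89692
  P(4)·log₂(P(4)/Q(4)) = 0.0258·log₂(0.0258/0.2772) = -0.08838

D_KL(P||Q) = -0.26736 + 0.86218 + 1.89692 - 0.08838 = 2.40336 ≈ 2.4034 bits

D_KL(Q||P) = Σ Q(x) log₂(Q(x)/P(x))

Computing term by term:
  Q(1)·log₂(Q(1)/P(1)) = 0.5672·log₂(0.5672/0.1181) = 1.28405
  Q(2)·log₂(Q(2)/P(2)) = 0.1457·log₂(0.1457/0.4915) = -0.25559
  Q(3)·log₂(Q(3)/P(3)) = 0.0099·log₂(0.0099/0.3646) = -0.05151
  Q(4)·log₂(Q(4)/P(4)) = 0.2772·log₂(0.2772/0.0258) = 0.94954

D_KL(Q||P) = 1.28405 - 0.25559 - 0.05151 + 0.94954 = 1.92649 ≈ 1.9265 bits

These are NOT equal (difference: 0.4769 bits). KL divergence is asymmetric: D_KL(P||Q) ≠ D_KL(Q||P) in general.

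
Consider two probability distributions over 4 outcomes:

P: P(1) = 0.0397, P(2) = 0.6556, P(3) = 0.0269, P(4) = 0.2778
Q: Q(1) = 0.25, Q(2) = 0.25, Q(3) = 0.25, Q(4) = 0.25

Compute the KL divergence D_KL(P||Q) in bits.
0.7622 bits

D_KL(P||Q) = Σ P(x) log₂(P(x)/Q(x))

Computing term by term:
  P(1)·log₂(P(1)/Q(1)) = 0.0397·log₂(0.0397/0.25) = -0.10539
  P(2)·log₂(P(2)/Q(2)) = 0.6556·log₂(0.6556/0.25) = 0.91187
  P(3)·log₂(P(3)/Q(3)) = 0.0269·log₂(0.0269/0.25) = -0.08652
  P(4)·log₂(P(4)/Q(4)) = 0.2778·log₂(0.2778/0.25) = 0.04226

D_KL(P||Q) = -0.10539 + 0.91187 - 0.08652 + 0.04226 = 0.76222 ≈ 0.7622 bits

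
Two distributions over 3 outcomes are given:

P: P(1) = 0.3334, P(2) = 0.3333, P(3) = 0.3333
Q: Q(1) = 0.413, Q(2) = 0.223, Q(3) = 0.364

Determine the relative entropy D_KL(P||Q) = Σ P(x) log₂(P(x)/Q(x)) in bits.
0.0479 bits

D_KL(P||Q) = Σ P(x) log₂(P(x)/Q(x))

Computing term by term:
  P(1)·log₂(P(1)/Q(1)) = 0.3334·log₂(0.3334/0.413) = -0.10298
  P(2)·log₂(P(2)/Q(2)) = 0.3333·log₂(0.3333/0.223) = 0.19324
  P(3)·log₂(P(3)/Q(3)) = 0.3333·log₂(0.3333/0.364) = -0.04237

D_KL(P||Q) = -0.10298 + 0.19324 - 0.04237 = 0.04789 ≈ 0.0479 bits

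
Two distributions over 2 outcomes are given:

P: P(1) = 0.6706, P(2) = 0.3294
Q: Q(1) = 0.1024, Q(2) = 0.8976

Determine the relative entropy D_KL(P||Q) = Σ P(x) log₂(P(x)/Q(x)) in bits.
1.3418 bits

D_KL(P||Q) = Σ P(x) log₂(P(x)/Q(x))

Computing term by term:
  P(1)·log₂(P(1)/Q(1)) = 0.6706·log₂(0.6706/0.1024) = 1.81816
  P(2)·log₂(P(2)/Q(2)) = 0.3294·log₂(0.3294/0.8976) = -0.47639

D_KL(P||Q) = 1.81816 - 0.47639 = 1.34177 ≈ 1.3418 bits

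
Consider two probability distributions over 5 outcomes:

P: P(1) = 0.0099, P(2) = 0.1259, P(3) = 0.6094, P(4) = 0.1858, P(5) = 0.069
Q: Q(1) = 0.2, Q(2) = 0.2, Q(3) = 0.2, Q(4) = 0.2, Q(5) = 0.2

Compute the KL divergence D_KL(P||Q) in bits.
0.7269 bits

D_KL(P||Q) = Σ P(x) log₂(P(x)/Q(x))

Computing term by term:
  P(1)·log₂(P(1)/Q(1)) = 0.0099·log₂(0.0099/0.2) = -0.04293
  P(2)·log₂(P(2)/Q(2)) = 0.1259·log₂(0.1259/0.2) = -0.08407
  P(3)·log₂(P(3)/Q(3)) = 0.6094·log₂(0.6094/0.2) = 0.97954
  P(4)·log₂(P(4)/Q(4)) = 0.1858·log₂(0.1858/0.2) = -0.01974
  P(5)·log₂(P(5)/Q(5)) = 0.069·log₂(0.069/0.2) = -0.10594

D_KL(P||Q) = -0.04293 - 0.08407 + 0.97954 - 0.01974 - 0.10594 = 0.72686 ≈ 0.7269 bits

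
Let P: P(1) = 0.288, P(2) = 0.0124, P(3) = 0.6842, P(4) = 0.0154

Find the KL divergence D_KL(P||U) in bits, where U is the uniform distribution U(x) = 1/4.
0.9369 bits

U(i) = 1/4 for all i

D_KL(P||U) = Σ P(x) log₂(P(x) / (1/4))
           = Σ P(x) log₂(P(x)) + log₂(4)
           = log₂(4) - H(P)

H(P) = -Σ P(x) log₂(P(x)):
  -P(1)·log₂(P(1)) = -(0.288)·log₂(0.288) = 0.51721
  -P(2)·log₂(P(2)) = -(0.0124)·log₂(0.0124) = 0.07854
  -P(3)·log₂(P(3)) = -(0.6842)·log₂(0.6842) = 0.37461
  -P(4)·log₂(P(4)) = -(0.0154)·log₂(0.0154) = 0.09272
H(P) = 0.51721 + 0.07854 + 0.37461 + 0.09272 = 1.06308 bits

log₂(4) = 2.00000 bits

D_KL(P||U) = 2.00000 - 1.06308 = 0.93692 ≈ 0.9369 bits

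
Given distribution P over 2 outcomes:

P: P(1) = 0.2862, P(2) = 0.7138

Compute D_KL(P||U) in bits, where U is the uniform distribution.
0.1362 bits

U(i) = 1/2 for all i

D_KL(P||U) = Σ P(x) log₂(P(x) / (1/2))
           = Σ P(x) log₂(P(x)) + log₂(2)
           = log₂(2) - H(P)

H(P) = -Σ P(x) log₂(P(x)):
  -P(1)·log₂(P(1)) = -(0.2862)·log₂(0.2862) = 0.51656
  -P(2)·log₂(P(2)) = -(0.7138)·log₂(0.7138) = 0.34720
H(P) = 0.51656 + 0.34720 = 0.86376 bits

log₂(2) = 1.00000 bits

D_KL(P||U) = 1.00000 - 0.86376 = 0.13624 ≈ 0.1362 bits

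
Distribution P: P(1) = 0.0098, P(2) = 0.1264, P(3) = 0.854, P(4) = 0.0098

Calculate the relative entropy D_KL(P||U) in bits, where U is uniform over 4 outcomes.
1.2976 bits

U(i) = 1/4 for all i

D_KL(P||U) = Σ P(x) log₂(P(x) / (1/4))
           = Σ P(x) log₂(P(x)) + log₂(4)
           = log₂(4) - H(P)

H(P) = -Σ P(x) log₂(P(x)):
  -P(1)·log₂(P(1)) = -(0.0098)·log₂(0.0098) = 0.06540
  -P(2)·log₂(P(2)) = -(0.1264)·log₂(0.1264) = 0.37717
  -P(3)·log₂(P(3)) = -(0.854)·log₂(0.854) = 0.19445
  -P(4)·log₂(P(4)) = -(0.0098)·log₂(0.0098) = 0.06540
H(P) = 0.06540 + 0.37717 + 0.19445 + 0.06540 = 0.70242 bits

log₂(4) = 2.00000 bits

D_KL(P||U) = 2.00000 - 0.70242 = 1.29758 ≈ 1.2976 bits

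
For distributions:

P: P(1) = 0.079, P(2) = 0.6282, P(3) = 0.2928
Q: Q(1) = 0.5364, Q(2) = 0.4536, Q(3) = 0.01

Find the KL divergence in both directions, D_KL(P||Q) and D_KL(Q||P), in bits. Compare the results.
D_KL(P||Q) = 1.5033 bits, D_KL(Q||P) = 1.2205 bits. D_KL(P||Q) is larger than D_KL(Q||P) by 0.2828 bits; the two directions differ.

D_KL(P||Q) = Σ P(x) log₂(P(x)/Q(x))

Computing term by term:
  P(1)·log₂(P(1)/Q(1)) = 0.079·log₂(0.079/0.5364) = -0.21831
  P(2)·log₂(P(2)/Q(2)) = 0.6282·log₂(0.6282/0.4536) = 0.29513
  P(3)·log₂(P(3)/Q(3)) = 0.2928·log₂(0.2928/0.01) = 1.42648

D_KL(P||Q) = -0.21831 + 0.29513 + 1.42648 = 1.50330 ≈ 1.5033 bits

D_KL(Q||P) = Σ Q(x) log₂(Q(x)/P(x))

Computing term by term:
  Q(1)·log₂(Q(1)/P(1)) = 0.5364·log₂(0.5364/0.079) = 1.48228
  Q(2)·log₂(Q(2)/P(2)) = 0.4536·log₂(0.4536/0.6282) = -0.21310
  Q(3)·log₂(Q(3)/P(3)) = 0.01·log₂(0.01/0.2928) = -0.04872

D_KL(Q||P) = 1.48228 - 0.21310 - 0.04872 = 1.22046 ≈ 1.2205 bits

These are NOT equal (difference: 0.2828 bits). KL divergence is asymmetric: D_KL(P||Q) ≠ D_KL(Q||P) in general.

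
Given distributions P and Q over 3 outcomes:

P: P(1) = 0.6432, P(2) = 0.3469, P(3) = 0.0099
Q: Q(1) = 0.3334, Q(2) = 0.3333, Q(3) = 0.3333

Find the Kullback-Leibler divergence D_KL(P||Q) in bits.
0.5796 bits

D_KL(P||Q) = Σ P(x) log₂(P(x)/Q(x))

Computing term by term:
  P(1)·log₂(P(1)/Q(1)) = 0.6432·log₂(0.6432/0.3334) = 0.60976
  P(2)·log₂(P(2)/Q(2)) = 0.3469·log₂(0.3469/0.3333) = 0.02002
  P(3)·log₂(P(3)/Q(3)) = 0.0099·log₂(0.0099/0.3333) = -0.05023

D_KL(P||Q) = 0.60976 + 0.02002 - 0.05023 = 0.57955 ≈ 0.5796 bits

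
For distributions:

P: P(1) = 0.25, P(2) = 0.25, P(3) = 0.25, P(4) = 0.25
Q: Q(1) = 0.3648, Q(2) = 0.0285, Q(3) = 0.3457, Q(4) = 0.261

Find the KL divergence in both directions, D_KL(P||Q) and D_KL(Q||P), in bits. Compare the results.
D_KL(P||Q) = 0.5145 bits, D_KL(Q||P) = 0.2875 bits. D_KL(P||Q) is larger than D_KL(Q||P) by 0.2270 bits; the two directions differ.

D_KL(P||Q) = Σ P(x) log₂(P(x)/Q(x))

Computing term by term:
  P(1)·log₂(P(1)/Q(1)) = 0.25·log₂(0.25/0.3648) = -0.13629
  P(2)·log₂(P(2)/Q(2)) = 0.25·log₂(0.25/0.0285) = 0.78322
  P(3)·log₂(P(3)/Q(3)) = 0.25·log₂(0.25/0.3457) = -0.11690
  P(4)·log₂(P(4)/Q(4)) = 0.25·log₂(0.25/0.261) = -0.01553

D_KL(P||Q) = -0.13629 + 0.78322 - 0.11690 - 0.01553 = 0.51450 ≈ 0.5145 bits

D_KL(Q||P) = Σ Q(x) log₂(Q(x)/P(x))

Computing term by term:
  Q(1)·log₂(Q(1)/P(1)) = 0.3648·log₂(0.3648/0.25) = 0.19888
  Q(2)·log₂(Q(2)/P(2)) = 0.0285·log₂(0.0285/0.25) = -0.08929
  Q(3)·log₂(Q(3)/P(3)) = 0.3457·log₂(0.3457/0.25) = 0.16165
  Q(4)·log₂(Q(4)/P(4)) = 0.261·log₂(0.261/0.25) = 0.01621

D_KL(Q||P) = 0.19888 - 0.08929 + 0.16165 + 0.01621 = 0.28745 ≈ 0.2875 bits

These are NOT equal (difference: 0.2270 bits). KL divergence is asymmetric: D_KL(P||Q) ≠ D_KL(Q||P) in general.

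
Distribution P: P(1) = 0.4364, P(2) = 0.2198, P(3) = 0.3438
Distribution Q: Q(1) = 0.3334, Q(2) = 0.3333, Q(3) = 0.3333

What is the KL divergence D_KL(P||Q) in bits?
0.0529 bits

D_KL(P||Q) = Σ P(x) log₂(P(x)/Q(x))

Computing term by term:
  P(1)·log₂(P(1)/Q(1)) = 0.4364·log₂(0.4364/0.3334) = 0.16950
  P(2)·log₂(P(2)/Q(2)) = 0.2198·log₂(0.2198/0.3333) = -0.13202
  P(3)·log₂(P(3)/Q(3)) = 0.3438·log₂(0.3438/0.3333) = 0.01538

D_KL(P||Q) = 0.16950 - 0.13202 + 0.01538 = 0.05286 ≈ 0.0529 bits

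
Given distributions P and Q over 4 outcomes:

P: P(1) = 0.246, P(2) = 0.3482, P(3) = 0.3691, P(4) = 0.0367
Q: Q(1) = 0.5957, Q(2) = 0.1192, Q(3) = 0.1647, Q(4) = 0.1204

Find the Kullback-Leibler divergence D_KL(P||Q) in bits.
0.5914 bits

D_KL(P||Q) = Σ P(x) log₂(P(x)/Q(x))

Computing term by term:
  P(1)·log₂(P(1)/Q(1)) = 0.246·log₂(0.246/0.5957) = -0.31388
  P(2)·log₂(P(2)/Q(2)) = 0.3482·log₂(0.3482/0.1192) = 0.53850
  P(3)·log₂(P(3)/Q(3)) = 0.3691·log₂(0.3691/0.1647) = 0.42970
  P(4)·log₂(P(4)/Q(4)) = 0.0367·log₂(0.0367/0.1204) = -0.06290

D_KL(P||Q) = -0.31388 + 0.53850 + 0.42970 - 0.06290 = 0.59142 ≈ 0.5914 bits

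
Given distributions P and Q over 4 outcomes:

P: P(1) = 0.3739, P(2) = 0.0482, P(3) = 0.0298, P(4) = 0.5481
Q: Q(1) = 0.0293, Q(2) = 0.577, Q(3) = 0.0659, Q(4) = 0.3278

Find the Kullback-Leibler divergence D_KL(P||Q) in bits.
1.5733 bits

D_KL(P||Q) = Σ P(x) log₂(P(x)/Q(x))

Computing term by term:
  P(1)·log₂(P(1)/Q(1)) = 0.3739·log₂(0.3739/0.0293) = 1.37359
  P(2)·log₂(P(2)/Q(2)) = 0.0482·log₂(0.0482/0.577) = -0.17263
  P(3)·log₂(P(3)/Q(3)) = 0.0298·log₂(0.0298/0.0659) = -0.03412
  P(4)·log₂(P(4)/Q(4)) = 0.5481·log₂(0.5481/0.3278) = 0.40648

D_KL(P||Q) = 1.37359 - 0.17263 - 0.03412 + 0.40648 = 1.57332 ≈ 1.5733 bits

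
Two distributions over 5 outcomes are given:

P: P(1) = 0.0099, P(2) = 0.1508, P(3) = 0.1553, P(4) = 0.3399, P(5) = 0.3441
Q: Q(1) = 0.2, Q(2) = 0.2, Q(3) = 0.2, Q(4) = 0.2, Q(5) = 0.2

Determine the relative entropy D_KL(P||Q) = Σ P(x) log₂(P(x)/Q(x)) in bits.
0.3684 bits

D_KL(P||Q) = Σ P(x) log₂(P(x)/Q(x))

Computing term by term:
  P(1)·log₂(P(1)/Q(1)) = 0.0099·log₂(0.0099/0.2) = -0.04293
  P(2)·log₂(P(2)/Q(2)) = 0.1508·log₂(0.1508/0.2) = -0.06143
  P(3)·log₂(P(3)/Q(3)) = 0.1553·log₂(0.1553/0.2) = -0.05668
  P(4)·log₂(P(4)/Q(4)) = 0.3399·log₂(0.3399/0.2) = 0.26006
  P(5)·log₂(P(5)/Q(5)) = 0.3441·log₂(0.3441/0.2) = 0.26937

D_KL(P||Q) = -0.04293 - 0.06143 - 0.05668 + 0.26006 + 0.26937 = 0.36839 ≈ 0.3684 bits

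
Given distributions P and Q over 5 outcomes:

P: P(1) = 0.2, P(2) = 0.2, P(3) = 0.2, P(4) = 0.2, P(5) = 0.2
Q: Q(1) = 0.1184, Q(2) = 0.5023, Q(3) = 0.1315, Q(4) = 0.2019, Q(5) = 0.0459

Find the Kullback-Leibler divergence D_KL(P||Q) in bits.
0.4285 bits

D_KL(P||Q) = Σ P(x) log₂(P(x)/Q(x))

Computing term by term:
  P(1)·log₂(P(1)/Q(1)) = 0.2·log₂(0.2/0.1184) = 0.15127
  P(2)·log₂(P(2)/Q(2)) = 0.2·log₂(0.2/0.5023) = -0.26571
  P(3)·log₂(P(3)/Q(3)) = 0.2·log₂(0.2/0.1315) = 0.12099
  P(4)·log₂(P(4)/Q(4)) = 0.2·log₂(0.2/0.2019) = -0.00273
  P(5)·log₂(P(5)/Q(5)) = 0.2·log₂(0.2/0.0459) = 0.42469

D_KL(P||Q) = 0.15127 - 0.26571 + 0.12099 - 0.00273 + 0.42469 = 0.42851 ≈ 0.4285 bits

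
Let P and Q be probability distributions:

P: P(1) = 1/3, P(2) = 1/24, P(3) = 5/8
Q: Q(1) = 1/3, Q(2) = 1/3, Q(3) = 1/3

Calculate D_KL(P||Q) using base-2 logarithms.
0.4418 bits

D_KL(P||Q) = Σ P(x) log₂(P(x)/Q(x))

Computing term by term:
  P(1)·log₂(P(1)/Q(1)) = (1/3)·log₂((1/3)/(1/3)) = 0.00000
  P(2)·log₂(P(2)/Q(2)) = (1/24)·log₂((1/24)/(1/3)) = -0.12500
  P(3)·log₂(P(3)/Q(3)) = (5/8)·log₂((5/8)/(1/3)) = 0.56681

D_KL(P||Q) = 0.00000 - 0.12500 + 0.56681 = 0.44181 ≈ 0.4418 bits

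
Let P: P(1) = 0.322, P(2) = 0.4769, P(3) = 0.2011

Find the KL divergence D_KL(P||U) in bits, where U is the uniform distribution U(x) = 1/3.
0.0837 bits

U(i) = 1/3 for all i

D_KL(P||U) = Σ P(x) log₂(P(x) / (1/3))
           = Σ P(x) log₂(P(x)) + log₂(3)
           = log₂(3) - H(P)

H(P) = -Σ P(x) log₂(P(x)):
  -P(1)·log₂(P(1)) = -(0.322)·log₂(0.322) = 0.52643
  -P(2)·log₂(P(2)) = -(0.4769)·log₂(0.4769) = 0.50944
  -P(3)·log₂(P(3)) = -(0.2011)·log₂(0.2011) = 0.46535
H(P) = 0.52643 + 0.50944 + 0.46535 = 1.50122 bits

log₂(3) = 1.58496 bits

D_KL(P||U) = 1.58496 - 1.50122 = 0.08374 ≈ 0.0837 bits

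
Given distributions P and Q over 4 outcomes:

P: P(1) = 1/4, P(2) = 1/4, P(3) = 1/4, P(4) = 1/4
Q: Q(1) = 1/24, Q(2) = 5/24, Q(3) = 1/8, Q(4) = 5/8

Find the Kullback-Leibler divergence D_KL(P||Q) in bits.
0.6315 bits

D_KL(P||Q) = Σ P(x) log₂(P(x)/Q(x))

Computing term by term:
  P(1)·log₂(P(1)/Q(1)) = (1/4)·log₂((1/4)/(1/24)) = 0.64624
  P(2)·log₂(P(2)/Q(2)) = (1/4)·log₂((1/4)/(5/24)) = 0.06576
  P(3)·log₂(P(3)/Q(3)) = (1/4)·log₂((1/4)/(1/8)) = 0.25000
  P(4)·log₂(P(4)/Q(4)) = (1/4)·log₂((1/4)/(5/8)) = -0.33048

D_KL(P||Q) = 0.64624 + 0.06576 + 0.25000 - 0.33048 = 0.63152 ≈ 0.6315 bits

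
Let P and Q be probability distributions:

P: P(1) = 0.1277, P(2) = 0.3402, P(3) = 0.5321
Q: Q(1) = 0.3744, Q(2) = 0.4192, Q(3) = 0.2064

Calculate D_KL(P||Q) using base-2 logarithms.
0.4263 bits

D_KL(P||Q) = Σ P(x) log₂(P(x)/Q(x))

Computing term by term:
  P(1)·log₂(P(1)/Q(1)) = 0.1277·log₂(0.1277/0.3744) = -0.19817
  P(2)·log₂(P(2)/Q(2)) = 0.3402·log₂(0.3402/0.4192) = -0.10249
  P(3)·log₂(P(3)/Q(3)) = 0.5321·log₂(0.5321/0.2064) = 0.72698

D_KL(P||Q) = -0.19817 - 0.10249 + 0.72698 = 0.42632 ≈ 0.4263 bits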